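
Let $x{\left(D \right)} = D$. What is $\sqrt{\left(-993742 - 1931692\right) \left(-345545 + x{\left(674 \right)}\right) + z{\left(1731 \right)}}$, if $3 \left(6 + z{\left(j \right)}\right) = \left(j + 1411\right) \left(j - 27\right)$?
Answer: $4 \sqrt{63056195854} \approx 1.0044 \cdot 10^{6}$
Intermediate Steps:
$z{\left(j \right)} = -6 + \frac{\left(-27 + j\right) \left(1411 + j\right)}{3}$ ($z{\left(j \right)} = -6 + \frac{\left(j + 1411\right) \left(j - 27\right)}{3} = -6 + \frac{\left(1411 + j\right) \left(-27 + j\right)}{3} = -6 + \frac{\left(-27 + j\right) \left(1411 + j\right)}{3}$)
$\sqrt{\left(-993742 - 1931692\right) \left(-345545 + x{\left(674 \right)}\right) + z{\left(1731 \right)}} = \sqrt{\left(-993742 - 1931692\right) \left(-345545 + 674\right) + \left(-12705 + \frac{1731^{2}}{3} + \frac{1384}{3} \cdot 1731\right)} = \sqrt{\left(-2925434\right) \left(-344871\right) + \left(-12705 + \frac{1}{3} \cdot 2996361 + 798568\right)} = \sqrt{1008897349014 + \left(-12705 + 998787 + 798568\right)} = \sqrt{1008897349014 + 1784650} = \sqrt{1008899133664} = 4 \sqrt{63056195854}$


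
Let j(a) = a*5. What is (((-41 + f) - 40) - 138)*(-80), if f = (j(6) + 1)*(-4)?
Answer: 27440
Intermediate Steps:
j(a) = 5*a
f = -124 (f = (5*6 + 1)*(-4) = (30 + 1)*(-4) = 31*(-4) = -124)
(((-41 + f) - 40) - 138)*(-80) = (((-41 - 124) - 40) - 138)*(-80) = ((-165 - 40) - 138)*(-80) = (-205 - 138)*(-80) = -343*(-80) = 27440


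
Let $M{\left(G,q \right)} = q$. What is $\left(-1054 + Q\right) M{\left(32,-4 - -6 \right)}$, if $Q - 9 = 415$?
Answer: $-1260$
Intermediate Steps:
$Q = 424$ ($Q = 9 + 415 = 424$)
$\left(-1054 + Q\right) M{\left(32,-4 - -6 \right)} = \left(-1054 + 424\right) \left(-4 - -6\right) = - 630 \left(-4 + 6\right) = \left(-630\right) 2 = -1260$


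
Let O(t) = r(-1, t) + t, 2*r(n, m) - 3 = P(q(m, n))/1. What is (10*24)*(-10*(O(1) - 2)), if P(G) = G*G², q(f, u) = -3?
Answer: 31200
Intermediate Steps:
P(G) = G³
r(n, m) = -12 (r(n, m) = 3/2 + ((-3)³/1)/2 = 3/2 + (-27*1)/2 = 3/2 + (½)*(-27) = 3/2 - 27/2 = -12)
O(t) = -12 + t
(10*24)*(-10*(O(1) - 2)) = (10*24)*(-10*((-12 + 1) - 2)) = 240*(-10*(-11 - 2)) = 240*(-10*(-13)) = 240*130 = 31200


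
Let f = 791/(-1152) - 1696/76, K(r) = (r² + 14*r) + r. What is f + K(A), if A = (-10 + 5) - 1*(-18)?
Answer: 7463755/21888 ≈ 341.00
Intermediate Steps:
A = 13 (A = -5 + 18 = 13)
K(r) = r² + 15*r
f = -503477/21888 (f = 791*(-1/1152) - 1696*1/76 = -791/1152 - 424/19 = -503477/21888 ≈ -23.002)
f + K(A) = -503477/21888 + 13*(15 + 13) = -503477/21888 + 13*28 = -503477/21888 + 364 = 7463755/21888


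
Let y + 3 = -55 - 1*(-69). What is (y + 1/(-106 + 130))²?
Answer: 70225/576 ≈ 121.92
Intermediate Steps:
y = 11 (y = -3 + (-55 - 1*(-69)) = -3 + (-55 + 69) = -3 + 14 = 11)
(y + 1/(-106 + 130))² = (11 + 1/(-106 + 130))² = (11 + 1/24)² = (265/24)² = 70225/576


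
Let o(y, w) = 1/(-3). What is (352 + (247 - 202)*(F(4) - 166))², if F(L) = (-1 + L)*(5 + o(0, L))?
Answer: 42094144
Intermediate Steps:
o(y, w) = -⅓
F(L) = -14/3 + 14*L/3 (F(L) = (-1 + L)*(5 - ⅓) = (-1 + L)*(14/3) = -14/3 + 14*L/3)
(352 + (247 - 202)*(F(4) - 166))² = (352 + (247 - 202)*((-14/3 + (14/3)*4) - 166))² = (352 + 45*((-14/3 + 56/3) - 166))² = (352 + 45*(14 - 166))² = (352 + 45*(-152))² = (352 - 6840)² = (-6488)² = 42094144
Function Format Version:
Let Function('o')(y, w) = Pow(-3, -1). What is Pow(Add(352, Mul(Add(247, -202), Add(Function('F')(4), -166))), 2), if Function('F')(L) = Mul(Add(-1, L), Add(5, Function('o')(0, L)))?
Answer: 42094144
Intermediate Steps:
Function('o')(y, w) = Rational(-1, 3)
Function('F')(L) = Add(Rational(-14, 3), Mul(Rational(14, 3), L)) (Function('F')(L) = Mul(Add(-1, L), Add(5, Rational(-1, 3))) = Mul(Add(-1, L), Rational(14, 3)) = Add(Rational(-14, 3), Mul(Rational(14, 3), L)))
Pow(Add(352, Mul(Add(247, -202), Add(Function('F')(4), -166))), 2) = Pow(Add(352, Mul(Add(247, -202), Add(Add(Rational(-14, 3), Mul(Rational(14, 3), 4)), -166))), 2) = Pow(Add(352, Mul(45, Add(Add(Rational(-14, 3), Rational(56, 3)), -166))), 2) = Pow(Add(352, Mul(45, Add(14, -166))), 2) = Pow(Add(352, Mul(45, -152)), 2) = Pow(Add(352, -6840), 2) = Pow(-6488, 2) = 42094144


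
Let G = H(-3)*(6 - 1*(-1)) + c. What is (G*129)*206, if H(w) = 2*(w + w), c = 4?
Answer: -2125920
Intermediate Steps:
H(w) = 4*w (H(w) = 2*(2*w) = 4*w)
G = -80 (G = (4*(-3))*(6 - 1*(-1)) + 4 = -12*(6 + 1) + 4 = -12*7 + 4 = -84 + 4 = -80)
(G*129)*206 = -80*129*206 = -10320*206 = -2125920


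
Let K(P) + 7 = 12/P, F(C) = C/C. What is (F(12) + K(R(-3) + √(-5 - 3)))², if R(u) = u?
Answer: 36*(17*I + 20*√2)/(I + 12*√2) ≈ 61.91 + 32.414*I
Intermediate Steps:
F(C) = 1
K(P) = -7 + 12/P
(F(12) + K(R(-3) + √(-5 - 3)))² = (1 + (-7 + 12/(-3 + √(-5 - 3))))² = (1 + (-7 + 12/(-3 + √(-8))))² = (1 + (-7 + 12/(-3 + 2*I*√2)))² = (-6 + 12/(-3 + 2*I*√2))²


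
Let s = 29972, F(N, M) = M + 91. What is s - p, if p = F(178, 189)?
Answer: 29692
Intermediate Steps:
F(N, M) = 91 + M
p = 280 (p = 91 + 189 = 280)
s - p = 29972 - 1*280 = 29972 - 280 = 29692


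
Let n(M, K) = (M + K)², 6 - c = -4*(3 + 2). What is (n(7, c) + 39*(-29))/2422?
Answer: -3/173 ≈ -0.017341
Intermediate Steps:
c = 26 (c = 6 - (-4)*(3 + 2) = 6 - (-4)*5 = 6 - 1*(-20) = 6 + 20 = 26)
n(M, K) = (K + M)²
(n(7, c) + 39*(-29))/2422 = ((26 + 7)² + 39*(-29))/2422 = (33² - 1131)*(1/2422) = (1089 - 1131)*(1/2422) = -42*1/2422 = -3/173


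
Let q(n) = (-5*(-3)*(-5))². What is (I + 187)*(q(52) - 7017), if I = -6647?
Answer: 8992320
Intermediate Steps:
q(n) = 5625 (q(n) = (15*(-5))² = (-75)² = 5625)
(I + 187)*(q(52) - 7017) = (-6647 + 187)*(5625 - 7017) = -6460*(-1392) = 8992320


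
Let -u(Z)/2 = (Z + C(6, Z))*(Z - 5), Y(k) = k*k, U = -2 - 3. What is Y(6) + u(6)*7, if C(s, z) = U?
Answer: 22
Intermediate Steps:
U = -5
C(s, z) = -5
Y(k) = k²
u(Z) = -2*(-5 + Z)² (u(Z) = -2*(Z - 5)*(Z - 5) = -2*(-5 + Z)*(-5 + Z) = -2*(-5 + Z)²)
Y(6) + u(6)*7 = 6² + (-50 - 2*6² + 20*6)*7 = 36 + (-50 - 2*36 + 120)*7 = 36 + (-50 - 72 + 120)*7 = 36 - 2*7 = 36 - 14 = 22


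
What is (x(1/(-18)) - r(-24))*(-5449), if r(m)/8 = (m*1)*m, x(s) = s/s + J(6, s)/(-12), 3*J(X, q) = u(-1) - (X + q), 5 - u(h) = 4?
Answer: 16266610903/648 ≈ 2.5103e+7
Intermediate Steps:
u(h) = 1 (u(h) = 5 - 1*4 = 5 - 4 = 1)
J(X, q) = ⅓ - X/3 - q/3 (J(X, q) = (1 - (X + q))/3 = (1 + (-X - q))/3 = (1 - X - q)/3 = ⅓ - X/3 - q/3)
x(s) = 41/36 + s/36 (x(s) = s/s + (⅓ - ⅓*6 - s/3)/(-12) = 1 + (⅓ - 2 - s/3)*(-1/12) = 1 + (-5/3 - s/3)*(-1/12) = 1 + (5/36 + s/36) = 41/36 + s/36)
r(m) = 8*m² (r(m) = 8*((m*1)*m) = 8*(m*m) = 8*m²)
(x(1/(-18)) - r(-24))*(-5449) = ((41/36 + (1/36)/(-18)) - 8*(-24)²)*(-5449) = ((41/36 + (1/36)*(-1/18)) - 8*576)*(-5449) = ((41/36 - 1/648) - 1*4608)*(-5449) = (737/648 - 4608)*(-5449) = -2985247/648*(-5449) = 16266610903/648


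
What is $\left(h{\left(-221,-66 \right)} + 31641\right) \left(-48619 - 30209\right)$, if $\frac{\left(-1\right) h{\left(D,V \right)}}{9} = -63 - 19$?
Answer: $-2552371812$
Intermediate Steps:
$h{\left(D,V \right)} = 738$ ($h{\left(D,V \right)} = - 9 \left(-63 - 19\right) = \left(-9\right) \left(-82\right) = 738$)
$\left(h{\left(-221,-66 \right)} + 31641\right) \left(-48619 - 30209\right) = \left(738 + 31641\right) \left(-48619 - 30209\right) = 32379 \left(-48619 - 30209\right) = 32379 \left(-78828\right) = -2552371812$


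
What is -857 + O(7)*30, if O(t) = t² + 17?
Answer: 1123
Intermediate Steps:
O(t) = 17 + t²
-857 + O(7)*30 = -857 + (17 + 7²)*30 = -857 + (17 + 49)*30 = -857 + 66*30 = -857 + 1980 = 1123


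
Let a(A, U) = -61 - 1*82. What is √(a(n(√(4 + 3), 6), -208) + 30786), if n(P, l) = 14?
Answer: √30643 ≈ 175.05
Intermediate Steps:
a(A, U) = -143 (a(A, U) = -61 - 82 = -143)
√(a(n(√(4 + 3), 6), -208) + 30786) = √(-143 + 30786) = √30643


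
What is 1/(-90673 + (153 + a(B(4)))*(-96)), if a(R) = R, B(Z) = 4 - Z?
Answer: -1/105361 ≈ -9.4912e-6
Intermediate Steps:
1/(-90673 + (153 + a(B(4)))*(-96)) = 1/(-90673 + (153 + (4 - 1*4))*(-96)) = 1/(-90673 + (153 + (4 - 4))*(-96)) = 1/(-90673 + (153 + 0)*(-96)) = 1/(-90673 + 153*(-96)) = 1/(-90673 - 14688) = 1/(-105361) = -1/105361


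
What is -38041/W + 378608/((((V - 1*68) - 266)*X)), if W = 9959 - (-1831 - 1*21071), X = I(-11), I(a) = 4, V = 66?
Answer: -780138590/2201687 ≈ -354.34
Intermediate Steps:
X = 4
W = 32861 (W = 9959 - (-1831 - 21071) = 9959 - 1*(-22902) = 9959 + 22902 = 32861)
-38041/W + 378608/((((V - 1*68) - 266)*X)) = -38041/32861 + 378608/((((66 - 1*68) - 266)*4)) = -38041*1/32861 + 378608/((((66 - 68) - 266)*4)) = -38041/32861 + 378608/(((-2 - 266)*4)) = -38041/32861 + 378608/((-268*4)) = -38041/32861 + 378608/(-1072) = -38041/32861 + 378608*(-1/1072) = -38041/32861 - 23663/67 = -780138590/2201687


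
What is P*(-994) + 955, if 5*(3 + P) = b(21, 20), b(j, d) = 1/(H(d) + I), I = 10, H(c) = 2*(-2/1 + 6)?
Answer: 176668/45 ≈ 3926.0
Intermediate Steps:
H(c) = 8 (H(c) = 2*(-2*1 + 6) = 2*(-2 + 6) = 2*4 = 8)
b(j, d) = 1/18 (b(j, d) = 1/(8 + 10) = 1/18)
P = -269/90 (P = -3 + (1/5)*(1/18) = -3 + 1/90 = -269/90 ≈ -2.9889)
P*(-994) + 955 = -269/90*(-994) + 955 = 133693/45 + 955 = 176668/45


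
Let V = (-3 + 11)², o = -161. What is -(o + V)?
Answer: 97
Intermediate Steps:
V = 64 (V = 8² = 64)
-(o + V) = -(-161 + 64) = -1*(-97) = 97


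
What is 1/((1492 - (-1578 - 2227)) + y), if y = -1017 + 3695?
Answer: 1/7975 ≈ 0.00012539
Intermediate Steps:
y = 2678
1/((1492 - (-1578 - 2227)) + y) = 1/((1492 - (-1578 - 2227)) + 2678) = 1/((1492 - 1*(-3805)) + 2678) = 1/((1492 + 3805) + 2678) = 1/(5297 + 2678) = 1/7975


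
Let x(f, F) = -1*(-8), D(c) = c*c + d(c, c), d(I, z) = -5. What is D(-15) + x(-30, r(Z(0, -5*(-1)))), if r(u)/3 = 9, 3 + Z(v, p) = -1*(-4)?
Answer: 228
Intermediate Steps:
Z(v, p) = 1 (Z(v, p) = -3 - 1*(-4) = -3 + 4 = 1)
r(u) = 27 (r(u) = 3*9 = 27)
D(c) = -5 + c**2 (D(c) = c*c - 5 = c**2 - 5 = -5 + c**2)
x(f, F) = 8
D(-15) + x(-30, r(Z(0, -5*(-1)))) = (-5 + (-15)**2) + 8 = (-5 + 225) + 8 = 220 + 8 = 228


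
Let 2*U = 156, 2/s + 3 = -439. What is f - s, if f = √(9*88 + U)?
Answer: 1/221 + √870 ≈ 29.500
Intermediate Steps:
s = -1/221 (s = 2/(-3 - 439) = 2/(-442) = 2*(-1/442) = -1/221 ≈ -0.0045249)
U = 78 (U = (½)*156 = 78)
f = √870 (f = √(9*88 + 78) = √(792 + 78) = √870 ≈ 29.496)
f - s = √870 - 1*(-1/221) = √870 + 1/221 = 1/221 + √870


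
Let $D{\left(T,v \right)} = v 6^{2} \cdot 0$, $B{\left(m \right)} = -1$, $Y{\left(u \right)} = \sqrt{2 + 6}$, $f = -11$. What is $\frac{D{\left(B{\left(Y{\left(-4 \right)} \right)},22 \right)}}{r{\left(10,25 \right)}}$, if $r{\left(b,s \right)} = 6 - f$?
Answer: $0$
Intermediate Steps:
$Y{\left(u \right)} = 2 \sqrt{2}$ ($Y{\left(u \right)} = \sqrt{8} = 2 \sqrt{2}$)
$r{\left(b,s \right)} = 17$ ($r{\left(b,s \right)} = 6 - -11 = 6 + 11 = 17$)
$D{\left(T,v \right)} = 0$ ($D{\left(T,v \right)} = v 36 \cdot 0 = 36 v 0 = 0$)
$\frac{D{\left(B{\left(Y{\left(-4 \right)} \right)},22 \right)}}{r{\left(10,25 \right)}} = \frac{0}{17} = 0 \cdot \frac{1}{17} = 0$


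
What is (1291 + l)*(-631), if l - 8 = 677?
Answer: -1246856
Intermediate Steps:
l = 685 (l = 8 + 677 = 685)
(1291 + l)*(-631) = (1291 + 685)*(-631) = 1976*(-631) = -1246856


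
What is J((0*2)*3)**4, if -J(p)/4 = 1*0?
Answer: 0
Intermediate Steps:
J(p) = 0 (J(p) = -4*0 = 0)
J((0*2)*3)**4 = 0**4 = 0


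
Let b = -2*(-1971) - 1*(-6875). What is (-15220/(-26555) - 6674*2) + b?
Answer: -13439097/5311 ≈ -2530.4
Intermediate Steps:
b = 10817 (b = 3942 + 6875 = 10817)
(-15220/(-26555) - 6674*2) + b = (-15220/(-26555) - 6674*2) + 10817 = (-15220*(-1/26555) - 13348) + 10817 = (3044/5311 - 13348) + 10817 = -70888184/5311 + 10817 = -13439097/5311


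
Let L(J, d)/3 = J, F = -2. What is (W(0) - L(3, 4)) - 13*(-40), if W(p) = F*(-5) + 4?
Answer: 525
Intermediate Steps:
L(J, d) = 3*J
W(p) = 14 (W(p) = -2*(-5) + 4 = 10 + 4 = 14)
(W(0) - L(3, 4)) - 13*(-40) = (14 - 3*3) - 13*(-40) = (14 - 1*9) + 520 = (14 - 9) + 520 = 5 + 520 = 525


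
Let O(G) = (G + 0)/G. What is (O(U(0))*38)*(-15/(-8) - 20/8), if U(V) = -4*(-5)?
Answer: -95/4 ≈ -23.750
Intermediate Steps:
U(V) = 20
O(G) = 1 (O(G) = G/G = 1)
(O(U(0))*38)*(-15/(-8) - 20/8) = (1*38)*(-15/(-8) - 20/8) = 38*(-15*(-1/8) - 20*1/8) = 38*(15/8 - 5/2) = 38*(-5/8) = -95/4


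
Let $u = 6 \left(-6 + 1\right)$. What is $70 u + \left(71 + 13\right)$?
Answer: $-2016$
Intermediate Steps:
$u = -30$ ($u = 6 \left(-5\right) = -30$)
$70 u + \left(71 + 13\right) = 70 \left(-30\right) + \left(71 + 13\right) = -2100 + 84 = -2016$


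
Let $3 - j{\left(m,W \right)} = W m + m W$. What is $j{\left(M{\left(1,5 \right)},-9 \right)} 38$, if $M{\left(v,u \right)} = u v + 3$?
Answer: $5586$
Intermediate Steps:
$M{\left(v,u \right)} = 3 + u v$
$j{\left(m,W \right)} = 3 - 2 W m$ ($j{\left(m,W \right)} = 3 - \left(W m + m W\right) = 3 - \left(W m + W m\right) = 3 - 2 W m$)
$j{\left(M{\left(1,5 \right)},-9 \right)} 38 = \left(3 - - 18 \left(3 + 5 \cdot 1\right)\right) 38 = \left(3 - - 18 \left(3 + 5\right)\right) 38 = \left(3 - \left(-18\right) 8\right) 38 = \left(3 + 144\right) 38 = 147 \cdot 38 = 5586$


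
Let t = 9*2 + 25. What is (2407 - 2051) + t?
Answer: 399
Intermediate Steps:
t = 43 (t = 18 + 25 = 43)
(2407 - 2051) + t = (2407 - 2051) + 43 = 356 + 43 = 399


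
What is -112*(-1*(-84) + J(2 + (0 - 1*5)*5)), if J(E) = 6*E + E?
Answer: 8624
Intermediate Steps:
J(E) = 7*E
-112*(-1*(-84) + J(2 + (0 - 1*5)*5)) = -112*(-1*(-84) + 7*(2 + (0 - 1*5)*5)) = -112*(84 + 7*(2 + (0 - 5)*5)) = -112*(84 + 7*(2 - 5*5)) = -112*(84 + 7*(2 - 25)) = -112*(84 + 7*(-23)) = -112*(84 - 161) = -112*(-77) = 8624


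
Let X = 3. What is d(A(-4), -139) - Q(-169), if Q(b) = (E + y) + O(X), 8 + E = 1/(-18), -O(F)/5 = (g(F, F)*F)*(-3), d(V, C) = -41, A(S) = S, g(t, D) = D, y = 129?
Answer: -5345/18 ≈ -296.94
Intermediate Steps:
O(F) = 15*F² (O(F) = -5*F*F*(-3) = -5*F²*(-3) = -(-15)*F² = 15*F²)
E = -145/18 (E = -8 + 1/(-18) = -8 - 1/18 = -145/18 ≈ -8.0556)
Q(b) = 4607/18 (Q(b) = (-145/18 + 129) + 15*3² = 2177/18 + 15*9 = 2177/18 + 135 = 4607/18)
d(A(-4), -139) - Q(-169) = -41 - 1*4607/18 = -41 - 4607/18 = -5345/18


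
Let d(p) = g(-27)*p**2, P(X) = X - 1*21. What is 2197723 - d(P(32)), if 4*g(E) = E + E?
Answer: 4398713/2 ≈ 2.1994e+6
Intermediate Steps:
g(E) = E/2 (g(E) = (E + E)/4 = (2*E)/4 = E/2)
P(X) = -21 + X (P(X) = X - 21 = -21 + X)
d(p) = -27*p**2/2 (d(p) = ((1/2)*(-27))*p**2 = -27*p**2/2)
2197723 - d(P(32)) = 2197723 - (-27)*(-21 + 32)**2/2 = 2197723 - (-27)*11**2/2 = 2197723 - (-27)*121/2 = 2197723 - 1*(-3267/2) = 2197723 + 3267/2 = 4398713/2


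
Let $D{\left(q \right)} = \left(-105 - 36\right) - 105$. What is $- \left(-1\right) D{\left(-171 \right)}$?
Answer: $-246$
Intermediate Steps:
$D{\left(q \right)} = -246$ ($D{\left(q \right)} = -141 - 105 = -246$)
$- \left(-1\right) D{\left(-171 \right)} = - \left(-1\right) \left(-246\right) = \left(-1\right) 246 = -246$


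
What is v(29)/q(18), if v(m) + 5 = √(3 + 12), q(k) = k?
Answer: -5/18 + √15/18 ≈ -0.062612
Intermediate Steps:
v(m) = -5 + √15 (v(m) = -5 + √(3 + 12) = -5 + √15)
v(29)/q(18) = (-5 + √15)/18 = (-5 + √15)*(1/18) = -5/18 + √15/18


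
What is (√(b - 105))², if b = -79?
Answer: -184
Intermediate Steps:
(√(b - 105))² = (√(-79 - 105))² = (√(-184))² = (2*I*√46)² = -184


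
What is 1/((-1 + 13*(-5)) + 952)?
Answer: 1/886 ≈ 0.0011287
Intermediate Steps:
1/((-1 + 13*(-5)) + 952) = 1/((-1 - 65) + 952) = 1/(-66 + 952) = 1/886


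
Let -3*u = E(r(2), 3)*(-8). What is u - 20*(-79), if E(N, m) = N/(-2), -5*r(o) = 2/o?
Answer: 23704/15 ≈ 1580.3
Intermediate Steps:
r(o) = -2/(5*o)
E(N, m) = -N/2 (E(N, m) = N*(-1/2) = -N/2)
u = 4/15 (u = -(-(-1)/(5*2))*(-8)/3 = -(-1/2*(-1/5))*(-8)/3 = -(-8)/30 = -1/3*(-4/5) = 4/15 ≈ 0.26667)
u - 20*(-79) = 4/15 - 20*(-79) = 4/15 + 1580 = 23704/15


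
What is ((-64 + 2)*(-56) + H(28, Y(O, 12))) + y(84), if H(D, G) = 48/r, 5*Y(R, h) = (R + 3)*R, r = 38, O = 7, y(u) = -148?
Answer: 63180/19 ≈ 3325.3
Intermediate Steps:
Y(R, h) = R*(3 + R)/5 (Y(R, h) = ((R + 3)*R)/5 = ((3 + R)*R)/5 = (R*(3 + R))/5 = R*(3 + R)/5)
H(D, G) = 24/19 (H(D, G) = 48/38 = 48*(1/38) = 24/19)
((-64 + 2)*(-56) + H(28, Y(O, 12))) + y(84) = ((-64 + 2)*(-56) + 24/19) - 148 = (-62*(-56) + 24/19) - 148 = (3472 + 24/19) - 148 = 65992/19 - 148 = 63180/19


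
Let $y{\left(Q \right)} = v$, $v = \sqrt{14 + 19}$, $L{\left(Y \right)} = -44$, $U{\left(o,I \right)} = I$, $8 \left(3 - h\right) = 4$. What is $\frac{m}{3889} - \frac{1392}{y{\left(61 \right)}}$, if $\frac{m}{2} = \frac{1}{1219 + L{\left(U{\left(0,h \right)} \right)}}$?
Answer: $\frac{2}{4569575} - \frac{464 \sqrt{33}}{11} \approx -242.32$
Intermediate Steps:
$h = \frac{5}{2}$ ($h = 3 - \frac{1}{2} = \frac{5}{2} \approx 2.5$)
$v = \sqrt{33} \approx 5.7446$
$y{\left(Q \right)} = \sqrt{33}$
$m = \frac{2}{1175}$ ($m = \frac{2}{1219 - 44} = \frac{2}{1175} \approx 0.0017021$)
$\frac{m}{3889} - \frac{1392}{y{\left(61 \right)}} = \frac{2}{1175 \cdot 3889} - \frac{1392}{\sqrt{33}} = \frac{2}{1175} \cdot \frac{1}{3889} - 1392 \frac{\sqrt{33}}{33} = \frac{2}{4569575} - \frac{464 \sqrt{33}}{11}$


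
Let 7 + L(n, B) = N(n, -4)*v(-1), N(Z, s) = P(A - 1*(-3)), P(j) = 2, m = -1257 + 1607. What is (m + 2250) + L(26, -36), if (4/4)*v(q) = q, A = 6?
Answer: 2591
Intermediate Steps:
m = 350
N(Z, s) = 2
v(q) = q
L(n, B) = -9 (L(n, B) = -7 + 2*(-1) = -7 - 2 = -9)
(m + 2250) + L(26, -36) = (350 + 2250) - 9 = 2600 - 9 = 2591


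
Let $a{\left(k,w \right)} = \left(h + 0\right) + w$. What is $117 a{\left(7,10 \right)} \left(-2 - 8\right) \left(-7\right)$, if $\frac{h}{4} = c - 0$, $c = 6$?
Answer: $278460$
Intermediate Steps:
$h = 24$ ($h = 4 \left(6 - 0\right) = 4 \left(6 + 0\right) = 4 \cdot 6 = 24$)
$a{\left(k,w \right)} = 24 + w$ ($a{\left(k,w \right)} = \left(24 + 0\right) + w = 24 + w$)
$117 a{\left(7,10 \right)} \left(-2 - 8\right) \left(-7\right) = 117 \left(24 + 10\right) \left(-2 - 8\right) \left(-7\right) = 117 \cdot 34 \left(-2 - 8\right) \left(-7\right) = 3978 \left(-2 - 8\right) \left(-7\right) = 3978 \left(\left(-10\right) \left(-7\right)\right) = 3978 \cdot 70 = 278460$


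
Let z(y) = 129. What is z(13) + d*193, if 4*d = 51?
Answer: 10359/4 ≈ 2589.8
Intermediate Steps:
d = 51/4 (d = (¼)*51 = 51/4 ≈ 12.750)
z(13) + d*193 = 129 + (51/4)*193 = 129 + 9843/4 = 10359/4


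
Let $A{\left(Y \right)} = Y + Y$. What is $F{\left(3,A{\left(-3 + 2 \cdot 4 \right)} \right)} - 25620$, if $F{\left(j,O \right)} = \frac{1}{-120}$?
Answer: $- \frac{3074401}{120} \approx -25620.0$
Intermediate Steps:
$A{\left(Y \right)} = 2 Y$
$F{\left(j,O \right)} = - \frac{1}{120}$
$F{\left(3,A{\left(-3 + 2 \cdot 4 \right)} \right)} - 25620 = - \frac{1}{120} - 25620 = - \frac{3074401}{120}$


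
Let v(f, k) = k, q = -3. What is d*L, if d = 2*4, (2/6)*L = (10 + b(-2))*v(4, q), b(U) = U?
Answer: -576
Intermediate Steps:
L = -72 (L = 3*((10 - 2)*(-3)) = 3*(8*(-3)) = 3*(-24) = -72)
d = 8
d*L = 8*(-72) = -576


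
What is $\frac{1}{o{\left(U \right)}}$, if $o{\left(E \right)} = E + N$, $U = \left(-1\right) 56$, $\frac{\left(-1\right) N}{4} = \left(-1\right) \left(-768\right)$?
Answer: $- \frac{1}{3128} \approx -0.00031969$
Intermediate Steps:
$N = -3072$ ($N = - 4 \left(\left(-1\right) \left(-768\right)\right) = \left(-4\right) 768 = -3072$)
$U = -56$
$o{\left(E \right)} = -3072 + E$ ($o{\left(E \right)} = E - 3072 = -3072 + E$)
$\frac{1}{o{\left(U \right)}} = \frac{1}{-3072 - 56} = \frac{1}{-3128} = - \frac{1}{3128}$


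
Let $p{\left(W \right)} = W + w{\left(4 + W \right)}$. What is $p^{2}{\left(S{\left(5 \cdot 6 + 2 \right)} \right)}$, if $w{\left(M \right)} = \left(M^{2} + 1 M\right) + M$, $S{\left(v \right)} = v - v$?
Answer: $576$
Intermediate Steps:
$S{\left(v \right)} = 0$
$w{\left(M \right)} = M^{2} + 2 M$ ($w{\left(M \right)} = \left(M^{2} + M\right) + M = \left(M + M^{2}\right) + M = M^{2} + 2 M$)
$p{\left(W \right)} = W + \left(4 + W\right) \left(6 + W\right)$ ($p{\left(W \right)} = W + \left(4 + W\right) \left(2 + \left(4 + W\right)\right) = W + \left(4 + W\right) \left(6 + W\right)$)
$p^{2}{\left(S{\left(5 \cdot 6 + 2 \right)} \right)} = \left(0 + \left(4 + 0\right) \left(6 + 0\right)\right)^{2} = \left(0 + 4 \cdot 6\right)^{2} = \left(0 + 24\right)^{2} = 24^{2} = 576$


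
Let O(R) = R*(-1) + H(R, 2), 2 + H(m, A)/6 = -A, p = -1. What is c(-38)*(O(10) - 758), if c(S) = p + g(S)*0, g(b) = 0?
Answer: 792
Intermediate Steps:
H(m, A) = -12 - 6*A (H(m, A) = -12 + 6*(-A) = -12 - 6*A)
c(S) = -1 (c(S) = -1 + 0*0 = -1 + 0 = -1)
O(R) = -24 - R (O(R) = R*(-1) + (-12 - 6*2) = -R + (-12 - 12) = -R - 24 = -24 - R)
c(-38)*(O(10) - 758) = -((-24 - 1*10) - 758) = -((-24 - 10) - 758) = -(-34 - 758) = -1*(-792) = 792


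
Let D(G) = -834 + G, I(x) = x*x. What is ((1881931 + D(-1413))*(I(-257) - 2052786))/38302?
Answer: -1867218875554/19151 ≈ -9.7500e+7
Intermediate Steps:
I(x) = x**2
((1881931 + D(-1413))*(I(-257) - 2052786))/38302 = ((1881931 + (-834 - 1413))*((-257)**2 - 2052786))/38302 = ((1881931 - 2247)*(66049 - 2052786))*(1/38302) = (1879684*(-1986737))*(1/38302) = -3734437751108*1/38302 = -1867218875554/19151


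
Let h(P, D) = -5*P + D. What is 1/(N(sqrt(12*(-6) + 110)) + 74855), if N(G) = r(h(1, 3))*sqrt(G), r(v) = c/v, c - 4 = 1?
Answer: 1/(74855 - 5*38**(1/4)/2) ≈ 1.3360e-5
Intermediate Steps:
c = 5 (c = 4 + 1 = 5)
h(P, D) = D - 5*P
r(v) = 5/v
N(G) = -5*sqrt(G)/2 (N(G) = (5/(3 - 5*1))*sqrt(G) = (5/(3 - 5))*sqrt(G) = (5/(-2))*sqrt(G) = (5*(-1/2))*sqrt(G) = -5*sqrt(G)/2)
1/(N(sqrt(12*(-6) + 110)) + 74855) = 1/(-5*(12*(-6) + 110)**(1/4)/2 + 74855) = 1/(-5*(-72 + 110)**(1/4)/2 + 74855) = 1/(-5*38**(1/4)/2 + 74855) = 1/(74855 - 5*38**(1/4)/2)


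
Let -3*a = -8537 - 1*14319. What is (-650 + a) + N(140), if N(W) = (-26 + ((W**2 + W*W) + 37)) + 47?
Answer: 138680/3 ≈ 46227.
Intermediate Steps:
N(W) = 58 + 2*W**2 (N(W) = (-26 + ((W**2 + W**2) + 37)) + 47 = (-26 + (2*W**2 + 37)) + 47 = (-26 + (37 + 2*W**2)) + 47 = (11 + 2*W**2) + 47 = 58 + 2*W**2)
a = 22856/3 (a = -(-8537 - 1*14319)/3 = -(-8537 - 14319)/3 = -1/3*(-22856) = 22856/3 ≈ 7618.7)
(-650 + a) + N(140) = (-650 + 22856/3) + (58 + 2*140**2) = 20906/3 + (58 + 2*19600) = 20906/3 + (58 + 39200) = 20906/3 + 39258 = 138680/3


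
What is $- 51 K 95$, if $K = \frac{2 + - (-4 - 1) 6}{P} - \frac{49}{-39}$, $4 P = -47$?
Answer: $\frac{4342735}{611} \approx 7107.6$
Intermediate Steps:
$P = - \frac{47}{4}$ ($P = \frac{1}{4} \left(-47\right) = - \frac{47}{4} \approx -11.75$)
$K = - \frac{2689}{1833}$ ($K = \frac{2 + - (-4 - 1) 6}{- \frac{47}{4}} - \frac{49}{-39} = \left(2 + \left(-1\right) \left(-5\right) 6\right) \left(- \frac{4}{47}\right) - - \frac{49}{39} = \left(2 + 5 \cdot 6\right) \left(- \frac{4}{47}\right) + \frac{49}{39} = \left(2 + 30\right) \left(- \frac{4}{47}\right) + \frac{49}{39} = 32 \left(- \frac{4}{47}\right) + \frac{49}{39} = - \frac{128}{47} + \frac{49}{39} = - \frac{2689}{1833} \approx -1.467$)
$- 51 K 95 = \left(-51\right) \left(- \frac{2689}{1833}\right) 95 = \frac{45713}{611} \cdot 95 = \frac{4342735}{611}$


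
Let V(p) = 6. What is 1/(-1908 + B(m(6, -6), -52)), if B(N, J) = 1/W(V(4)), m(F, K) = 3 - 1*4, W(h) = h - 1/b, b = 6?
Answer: -35/66774 ≈ -0.00052416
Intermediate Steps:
W(h) = -1/6 + h (W(h) = h - 1/6 = -1/6 + h)
m(F, K) = -1 (m(F, K) = 3 - 4 = -1)
B(N, J) = 6/35 (B(N, J) = 1/(-1/6 + 6) = 1/(35/6) = 6/35)
1/(-1908 + B(m(6, -6), -52)) = 1/(-1908 + 6/35) = 1/(-66774/35) = -35/66774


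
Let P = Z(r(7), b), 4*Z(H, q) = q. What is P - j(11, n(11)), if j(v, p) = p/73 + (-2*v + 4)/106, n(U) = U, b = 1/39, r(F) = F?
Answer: 15413/603564 ≈ 0.025537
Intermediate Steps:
b = 1/39 ≈ 0.025641
Z(H, q) = q/4
P = 1/156 (P = (1/4)*(1/39) = 1/156 ≈ 0.0064103)
j(v, p) = 2/53 - v/53 + p/73 (j(v, p) = p*(1/73) + (4 - 2*v)*(1/106) = p/73 + (2/53 - v/53) = 2/53 - v/53 + p/73)
P - j(11, n(11)) = 1/156 - (2/53 - 1/53*11 + (1/73)*11) = 1/156 - (2/53 - 11/53 + 11/73) = 1/156 - 1*(-74/3869) = 1/156 + 74/3869 = 15413/603564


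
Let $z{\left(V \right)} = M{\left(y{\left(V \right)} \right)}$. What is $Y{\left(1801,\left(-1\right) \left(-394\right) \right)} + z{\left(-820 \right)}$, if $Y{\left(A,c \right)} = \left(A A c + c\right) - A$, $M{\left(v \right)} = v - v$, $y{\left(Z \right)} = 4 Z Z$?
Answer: $1277977387$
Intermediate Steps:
$y{\left(Z \right)} = 4 Z^{2}$
$M{\left(v \right)} = 0$
$z{\left(V \right)} = 0$
$Y{\left(A,c \right)} = c - A + c A^{2}$ ($Y{\left(A,c \right)} = \left(A^{2} c + c\right) - A = \left(c A^{2} + c\right) - A = \left(c + c A^{2}\right) - A = c - A + c A^{2}$)
$Y{\left(1801,\left(-1\right) \left(-394\right) \right)} + z{\left(-820 \right)} = \left(\left(-1\right) \left(-394\right) - 1801 + \left(-1\right) \left(-394\right) 1801^{2}\right) + 0 = \left(394 - 1801 + 394 \cdot 3243601\right) + 0 = \left(394 - 1801 + 1277978794\right) + 0 = 1277977387 + 0 = 1277977387$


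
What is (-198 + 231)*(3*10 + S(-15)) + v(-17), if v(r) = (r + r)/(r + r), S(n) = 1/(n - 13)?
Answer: 27715/28 ≈ 989.82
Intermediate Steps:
S(n) = 1/(-13 + n)
v(r) = 1 (v(r) = (2*r)/((2*r)) = (2*r)*(1/(2*r)) = 1)
(-198 + 231)*(3*10 + S(-15)) + v(-17) = (-198 + 231)*(3*10 + 1/(-13 - 15)) + 1 = 33*(30 + 1/(-28)) + 1 = 33*(30 - 1/28) + 1 = 33*(839/28) + 1 = 27687/28 + 1 = 27715/28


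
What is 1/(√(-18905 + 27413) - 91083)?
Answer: -30361/2765368127 - 2*√2127/8296104381 ≈ -1.0990e-5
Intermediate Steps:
1/(√(-18905 + 27413) - 91083) = 1/(√8508 - 91083) = 1/(2*√2127 - 91083) = 1/(-91083 + 2*√2127)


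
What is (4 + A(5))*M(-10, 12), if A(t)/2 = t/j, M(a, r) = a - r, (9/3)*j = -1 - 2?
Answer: 132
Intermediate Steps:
j = -1 (j = (-1 - 2)/3 = (1/3)*(-3) = -1)
A(t) = -2*t (A(t) = 2*(t/(-1)) = 2*(t*(-1)) = 2*(-t) = -2*t)
(4 + A(5))*M(-10, 12) = (4 - 2*5)*(-10 - 1*12) = (4 - 10)*(-10 - 12) = -6*(-22) = 132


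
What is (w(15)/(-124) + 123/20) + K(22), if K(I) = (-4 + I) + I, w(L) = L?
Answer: 14269/310 ≈ 46.029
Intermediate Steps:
K(I) = -4 + 2*I
(w(15)/(-124) + 123/20) + K(22) = (15/(-124) + 123/20) + (-4 + 2*22) = (15*(-1/124) + 123*(1/20)) + (-4 + 44) = (-15/124 + 123/20) + 40 = 1869/310 + 40 = 14269/310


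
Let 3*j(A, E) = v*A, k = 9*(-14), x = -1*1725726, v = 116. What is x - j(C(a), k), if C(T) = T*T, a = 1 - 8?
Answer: -5182862/3 ≈ -1.7276e+6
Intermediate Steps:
a = -7
x = -1725726
C(T) = T**2
k = -126
j(A, E) = 116*A/3 (j(A, E) = (116*A)/3 = 116*A/3)
x - j(C(a), k) = -1725726 - 116*(-7)**2/3 = -1725726 - 116*49/3 = -1725726 - 1*5684/3 = -1725726 - 5684/3 = -5182862/3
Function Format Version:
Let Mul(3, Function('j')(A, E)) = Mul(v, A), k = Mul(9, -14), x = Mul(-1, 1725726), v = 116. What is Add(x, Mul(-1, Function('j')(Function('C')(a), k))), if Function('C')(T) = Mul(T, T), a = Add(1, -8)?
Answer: Rational(-5182862, 3) ≈ -1.7276e+6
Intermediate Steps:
a = -7
x = -1725726
Function('C')(T) = Pow(T, 2)
k = -126
Function('j')(A, E) = Mul(Rational(116, 3), A) (Function('j')(A, E) = Mul(Rational(1, 3), Mul(116, A)) = Mul(Rational(116, 3), A))
Add(x, Mul(-1, Function('j')(Function('C')(a), k))) = Add(-1725726, Mul(-1, Mul(Rational(116, 3), Pow(-7, 2)))) = Add(-1725726, Mul(-1, Mul(Rational(116, 3), 49))) = Add(-1725726, Mul(-1, Rational(5684, 3))) = Add(-1725726, Rational(-5684, 3)) = Rational(-5182862, 3)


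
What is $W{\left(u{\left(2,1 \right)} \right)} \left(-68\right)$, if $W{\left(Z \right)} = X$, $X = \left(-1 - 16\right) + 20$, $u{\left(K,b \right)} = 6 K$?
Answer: $-204$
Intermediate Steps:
$X = 3$ ($X = -17 + 20 = 3$)
$W{\left(Z \right)} = 3$
$W{\left(u{\left(2,1 \right)} \right)} \left(-68\right) = 3 \left(-68\right) = -204$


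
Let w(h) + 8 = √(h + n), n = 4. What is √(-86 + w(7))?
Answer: √(-94 + √11) ≈ 9.5228*I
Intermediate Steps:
w(h) = -8 + √(4 + h) (w(h) = -8 + √(h + 4) = -8 + √(4 + h))
√(-86 + w(7)) = √(-86 + (-8 + √(4 + 7))) = √(-86 + (-8 + √11)) = √(-94 + √11)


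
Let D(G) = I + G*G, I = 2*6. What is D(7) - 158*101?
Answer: -15897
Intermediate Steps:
I = 12
D(G) = 12 + G**2 (D(G) = 12 + G*G = 12 + G**2)
D(7) - 158*101 = (12 + 7**2) - 158*101 = (12 + 49) - 15958 = 61 - 15958 = -15897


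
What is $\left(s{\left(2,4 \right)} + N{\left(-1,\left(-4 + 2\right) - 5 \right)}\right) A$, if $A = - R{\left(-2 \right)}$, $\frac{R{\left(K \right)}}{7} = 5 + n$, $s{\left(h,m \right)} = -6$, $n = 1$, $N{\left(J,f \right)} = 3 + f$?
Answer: $420$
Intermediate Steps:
$R{\left(K \right)} = 42$ ($R{\left(K \right)} = 7 \left(5 + 1\right) = 7 \cdot 6 = 42$)
$A = -42$ ($A = \left(-1\right) 42 = -42$)
$\left(s{\left(2,4 \right)} + N{\left(-1,\left(-4 + 2\right) - 5 \right)}\right) A = \left(-6 + \left(3 + \left(\left(-4 + 2\right) - 5\right)\right)\right) \left(-42\right) = \left(-6 + \left(3 - 7\right)\right) \left(-42\right) = \left(-6 - 4\right) \left(-42\right) = \left(-10\right) \left(-42\right) = 420$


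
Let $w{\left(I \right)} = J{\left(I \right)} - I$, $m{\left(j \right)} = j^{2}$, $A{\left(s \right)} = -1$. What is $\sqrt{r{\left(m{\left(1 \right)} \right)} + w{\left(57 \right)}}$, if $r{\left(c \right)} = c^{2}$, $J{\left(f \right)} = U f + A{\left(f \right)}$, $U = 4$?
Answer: $3 \sqrt{19} \approx 13.077$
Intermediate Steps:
$J{\left(f \right)} = -1 + 4 f$ ($J{\left(f \right)} = 4 f - 1 = -1 + 4 f$)
$w{\left(I \right)} = -1 + 3 I$ ($w{\left(I \right)} = \left(-1 + 4 I\right) - I = -1 + 3 I$)
$\sqrt{r{\left(m{\left(1 \right)} \right)} + w{\left(57 \right)}} = \sqrt{\left(1^{2}\right)^{2} + \left(-1 + 3 \cdot 57\right)} = \sqrt{1^{2} + \left(-1 + 171\right)} = \sqrt{1 + 170} = \sqrt{171} = 3 \sqrt{19}$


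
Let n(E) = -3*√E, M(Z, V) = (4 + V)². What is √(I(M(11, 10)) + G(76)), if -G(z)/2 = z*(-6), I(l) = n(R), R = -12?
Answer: √(912 - 6*I*√3) ≈ 30.2 - 0.1721*I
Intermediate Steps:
I(l) = -6*I*√3
G(z) = 12*z (G(z) = -2*z*(-6) = -(-12)*z = 12*z)
√(I(M(11, 10)) + G(76)) = √(-6*I*√3 + 12*76) = √(-6*I*√3 + 912) = √(912 - 6*I*√3)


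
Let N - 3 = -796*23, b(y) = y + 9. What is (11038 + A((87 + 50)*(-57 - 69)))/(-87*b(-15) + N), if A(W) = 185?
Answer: -11223/17783 ≈ -0.63111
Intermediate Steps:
b(y) = 9 + y
N = -18305 (N = 3 - 796*23 = 3 - 18308 = -18305)
(11038 + A((87 + 50)*(-57 - 69)))/(-87*b(-15) + N) = (11038 + 185)/(-87*(9 - 15) - 18305) = 11223/(-87*(-6) - 18305) = 11223/(522 - 18305) = 11223/(-17783) = 11223*(-1/17783) = -11223/17783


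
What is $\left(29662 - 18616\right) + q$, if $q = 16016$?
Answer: $27062$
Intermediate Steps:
$\left(29662 - 18616\right) + q = \left(29662 - 18616\right) + 16016 = 11046 + 16016 = 27062$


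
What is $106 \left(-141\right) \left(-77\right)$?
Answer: $1150842$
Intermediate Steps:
$106 \left(-141\right) \left(-77\right) = \left(-14946\right) \left(-77\right) = 1150842$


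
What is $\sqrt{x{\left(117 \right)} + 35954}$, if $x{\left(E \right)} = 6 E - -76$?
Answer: $2 \sqrt{9183} \approx 191.66$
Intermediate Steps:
$x{\left(E \right)} = 76 + 6 E$ ($x{\left(E \right)} = 6 E + 76 = 76 + 6 E$)
$\sqrt{x{\left(117 \right)} + 35954} = \sqrt{\left(76 + 6 \cdot 117\right) + 35954} = \sqrt{\left(76 + 702\right) + 35954} = \sqrt{778 + 35954} = \sqrt{36732} = 2 \sqrt{9183}$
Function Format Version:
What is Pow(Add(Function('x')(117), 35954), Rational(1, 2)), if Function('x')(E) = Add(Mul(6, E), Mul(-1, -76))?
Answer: Mul(2, Pow(9183, Rational(1, 2))) ≈ 191.66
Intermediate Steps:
Function('x')(E) = Add(76, Mul(6, E)) (Function('x')(E) = Add(Mul(6, E), 76) = Add(76, Mul(6, E)))
Pow(Add(Function('x')(117), 35954), Rational(1, 2)) = Pow(Add(Add(76, Mul(6, 117)), 35954), Rational(1, 2)) = Pow(Add(Add(76, 702), 35954), Rational(1, 2)) = Pow(Add(778, 35954), Rational(1, 2)) = Pow(36732, Rational(1, 2)) = Mul(2, Pow(9183, Rational(1, 2)))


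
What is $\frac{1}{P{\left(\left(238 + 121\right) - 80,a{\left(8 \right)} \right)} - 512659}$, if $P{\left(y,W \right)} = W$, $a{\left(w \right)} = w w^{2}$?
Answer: $- \frac{1}{512147} \approx -1.9526 \cdot 10^{-6}$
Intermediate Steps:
$a{\left(w \right)} = w^{3}$
$\frac{1}{P{\left(\left(238 + 121\right) - 80,a{\left(8 \right)} \right)} - 512659} = \frac{1}{8^{3} - 512659} = \frac{1}{512 - 512659} = \frac{1}{-512147} = - \frac{1}{512147}$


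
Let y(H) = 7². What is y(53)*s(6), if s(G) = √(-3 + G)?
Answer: 49*√3 ≈ 84.870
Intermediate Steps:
y(H) = 49
y(53)*s(6) = 49*√(-3 + 6) = 49*√3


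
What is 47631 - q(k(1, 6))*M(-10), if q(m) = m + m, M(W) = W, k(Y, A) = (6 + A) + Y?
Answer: 47891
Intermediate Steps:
k(Y, A) = 6 + A + Y
q(m) = 2*m
47631 - q(k(1, 6))*M(-10) = 47631 - 2*(6 + 6 + 1)*(-10) = 47631 - 2*13*(-10) = 47631 - 26*(-10) = 47631 - 1*(-260) = 47631 + 260 = 47891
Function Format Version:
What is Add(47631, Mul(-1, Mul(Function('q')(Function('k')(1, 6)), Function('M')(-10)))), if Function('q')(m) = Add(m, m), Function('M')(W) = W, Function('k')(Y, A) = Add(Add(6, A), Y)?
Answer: 47891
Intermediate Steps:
Function('k')(Y, A) = Add(6, A, Y)
Function('q')(m) = Mul(2, m)
Add(47631, Mul(-1, Mul(Function('q')(Function('k')(1, 6)), Function('M')(-10)))) = Add(47631, Mul(-1, Mul(Mul(2, Add(6, 6, 1)), -10))) = Add(47631, Mul(-1, Mul(Mul(2, 13), -10))) = Add(47631, Mul(-1, Mul(26, -10))) = Add(47631, Mul(-1, -260)) = Add(47631, 260) = 47891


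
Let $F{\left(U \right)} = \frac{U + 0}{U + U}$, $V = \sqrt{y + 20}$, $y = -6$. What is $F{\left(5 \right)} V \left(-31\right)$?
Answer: $- \frac{31 \sqrt{14}}{2} \approx -57.996$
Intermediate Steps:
$V = \sqrt{14}$ ($V = \sqrt{-6 + 20} = \sqrt{14} \approx 3.7417$)
$F{\left(U \right)} = \frac{1}{2}$ ($F{\left(U \right)} = \frac{U}{2 U} = U \frac{1}{2 U} = \frac{1}{2}$)
$F{\left(5 \right)} V \left(-31\right) = \frac{\sqrt{14}}{2} \left(-31\right) = - \frac{31 \sqrt{14}}{2}$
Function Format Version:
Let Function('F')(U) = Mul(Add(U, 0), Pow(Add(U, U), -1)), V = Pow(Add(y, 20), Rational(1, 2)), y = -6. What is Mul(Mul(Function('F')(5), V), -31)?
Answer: Mul(Rational(-31, 2), Pow(14, Rational(1, 2))) ≈ -57.996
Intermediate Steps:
V = Pow(14, Rational(1, 2)) (V = Pow(Add(-6, 20), Rational(1, 2)) = Pow(14, Rational(1, 2)) ≈ 3.7417)
Function('F')(U) = Rational(1, 2) (Function('F')(U) = Mul(U, Pow(Mul(2, U), -1)) = Mul(U, Mul(Rational(1, 2), Pow(U, -1))) = Rational(1, 2))
Mul(Mul(Function('F')(5), V), -31) = Mul(Mul(Rational(1, 2), Pow(14, Rational(1, 2))), -31) = Mul(Rational(-31, 2), Pow(14, Rational(1, 2)))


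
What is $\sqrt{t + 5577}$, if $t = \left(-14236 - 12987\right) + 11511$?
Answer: $i \sqrt{10135} \approx 100.67 i$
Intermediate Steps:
$t = -15712$ ($t = -27223 + 11511 = -15712$)
$\sqrt{t + 5577} = \sqrt{-15712 + 5577} = \sqrt{-10135} = i \sqrt{10135}$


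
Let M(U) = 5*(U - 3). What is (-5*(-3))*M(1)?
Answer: -150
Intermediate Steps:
M(U) = -15 + 5*U (M(U) = 5*(-3 + U) = -15 + 5*U)
(-5*(-3))*M(1) = (-5*(-3))*(-15 + 5*1) = 15*(-15 + 5) = 15*(-10) = -150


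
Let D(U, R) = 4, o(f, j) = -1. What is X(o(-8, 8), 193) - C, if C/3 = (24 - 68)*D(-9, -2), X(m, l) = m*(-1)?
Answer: 529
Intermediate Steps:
X(m, l) = -m
C = -528 (C = 3*((24 - 68)*4) = 3*(-44*4) = 3*(-176) = -528)
X(o(-8, 8), 193) - C = -1*(-1) - 1*(-528) = 1 + 528 = 529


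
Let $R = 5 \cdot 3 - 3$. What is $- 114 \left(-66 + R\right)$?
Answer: $6156$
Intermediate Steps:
$R = 12$ ($R = 15 - 3 = 12$)
$- 114 \left(-66 + R\right) = - 114 \left(-66 + 12\right) = \left(-114\right) \left(-54\right) = 6156$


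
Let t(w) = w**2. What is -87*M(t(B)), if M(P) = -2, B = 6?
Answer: 174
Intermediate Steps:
-87*M(t(B)) = -87*(-2) = 174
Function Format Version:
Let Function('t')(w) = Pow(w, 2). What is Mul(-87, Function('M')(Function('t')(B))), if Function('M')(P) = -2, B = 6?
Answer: 174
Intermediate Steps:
Mul(-87, Function('M')(Function('t')(B))) = Mul(-87, -2) = 174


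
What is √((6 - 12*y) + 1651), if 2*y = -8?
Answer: √1705 ≈ 41.292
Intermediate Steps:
y = -4 (y = (½)*(-8) = -4)
√((6 - 12*y) + 1651) = √((6 - 12*(-4)) + 1651) = √((6 + 48) + 1651) = √(54 + 1651) = √1705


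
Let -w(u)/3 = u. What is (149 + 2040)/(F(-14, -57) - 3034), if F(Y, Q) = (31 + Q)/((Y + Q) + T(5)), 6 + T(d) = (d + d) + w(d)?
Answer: -89749/124381 ≈ -0.72157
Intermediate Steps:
w(u) = -3*u
T(d) = -6 - d (T(d) = -6 + ((d + d) - 3*d) = -6 + (2*d - 3*d) = -6 - d)
F(Y, Q) = (31 + Q)/(-11 + Q + Y) (F(Y, Q) = (31 + Q)/((Y + Q) + (-6 - 1*5)) = (31 + Q)/((Q + Y) + (-6 - 5)) = (31 + Q)/((Q + Y) - 11) = (31 + Q)/(-11 + Q + Y))
(149 + 2040)/(F(-14, -57) - 3034) = (149 + 2040)/((31 - 57)/(-11 - 57 - 14) - 3034) = 2189/(-26/(-82) - 3034) = 2189/(-1/82*(-26) - 3034) = 2189/(13/41 - 3034) = 2189/(-124381/41) = 2189*(-41/124381) = -89749/124381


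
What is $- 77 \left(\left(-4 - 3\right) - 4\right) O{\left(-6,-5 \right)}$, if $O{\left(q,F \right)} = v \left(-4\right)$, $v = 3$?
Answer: $-10164$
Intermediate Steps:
$O{\left(q,F \right)} = -12$ ($O{\left(q,F \right)} = 3 \left(-4\right) = -12$)
$- 77 \left(\left(-4 - 3\right) - 4\right) O{\left(-6,-5 \right)} = - 77 \left(\left(-4 - 3\right) - 4\right) \left(-12\right) = - 77 \left(-7 - 4\right) \left(-12\right) = - 77 \left(\left(-11\right) \left(-12\right)\right) = \left(-77\right) 132 = -10164$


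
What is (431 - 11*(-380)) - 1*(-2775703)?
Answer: 2780314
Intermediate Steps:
(431 - 11*(-380)) - 1*(-2775703) = (431 + 4180) + 2775703 = 4611 + 2775703 = 2780314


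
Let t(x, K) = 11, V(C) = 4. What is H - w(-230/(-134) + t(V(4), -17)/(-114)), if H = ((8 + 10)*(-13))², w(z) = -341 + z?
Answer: 420818513/7638 ≈ 55095.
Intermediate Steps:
H = 54756 (H = (18*(-13))² = (-234)² = 54756)
H - w(-230/(-134) + t(V(4), -17)/(-114)) = 54756 - (-341 + (-230/(-134) + 11/(-114))) = 54756 - (-341 + (-230*(-1/134) + 11*(-1/114))) = 54756 - (-341 + (115/67 - 11/114)) = 54756 - (-341 + 12373/7638) = 54756 - 1*(-2592185/7638) = 54756 + 2592185/7638 = 420818513/7638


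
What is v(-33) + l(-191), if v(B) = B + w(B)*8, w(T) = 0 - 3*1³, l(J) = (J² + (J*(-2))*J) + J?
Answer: -36729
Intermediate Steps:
l(J) = J - J² (l(J) = (J² + (-2*J)*J) + J = (J² - 2*J²) + J = -J² + J = J - J²)
w(T) = -3 (w(T) = 0 - 3*1 = 0 - 3 = -3)
v(B) = -24 + B (v(B) = B - 3*8 = B - 24 = -24 + B)
v(-33) + l(-191) = (-24 - 33) - 191*(1 - 1*(-191)) = -57 - 191*(1 + 191) = -57 - 191*192 = -57 - 36672 = -36729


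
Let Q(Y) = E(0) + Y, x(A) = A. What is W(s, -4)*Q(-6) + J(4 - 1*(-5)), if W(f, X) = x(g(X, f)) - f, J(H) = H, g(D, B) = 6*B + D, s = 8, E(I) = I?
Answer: -207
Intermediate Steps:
g(D, B) = D + 6*B
Q(Y) = Y (Q(Y) = 0 + Y = Y)
W(f, X) = X + 5*f (W(f, X) = (X + 6*f) - f = X + 5*f)
W(s, -4)*Q(-6) + J(4 - 1*(-5)) = (-4 + 5*8)*(-6) + (4 - 1*(-5)) = (-4 + 40)*(-6) + (4 + 5) = 36*(-6) + 9 = -216 + 9 = -207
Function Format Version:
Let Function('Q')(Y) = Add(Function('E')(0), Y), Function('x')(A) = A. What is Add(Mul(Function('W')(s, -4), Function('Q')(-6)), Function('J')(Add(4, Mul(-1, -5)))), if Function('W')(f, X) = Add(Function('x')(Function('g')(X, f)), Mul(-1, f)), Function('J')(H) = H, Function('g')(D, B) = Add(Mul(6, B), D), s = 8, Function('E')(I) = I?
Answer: -207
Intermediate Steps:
Function('g')(D, B) = Add(D, Mul(6, B))
Function('Q')(Y) = Y (Function('Q')(Y) = Add(0, Y) = Y)
Function('W')(f, X) = Add(X, Mul(5, f)) (Function('W')(f, X) = Add(Add(X, Mul(6, f)), Mul(-1, f)) = Add(X, Mul(5, f)))
Add(Mul(Function('W')(s, -4), Function('Q')(-6)), Function('J')(Add(4, Mul(-1, -5)))) = Add(Mul(Add(-4, Mul(5, 8)), -6), Add(4, Mul(-1, -5))) = Add(Mul(Add(-4, 40), -6), Add(4, 5)) = Add(Mul(36, -6), 9) = Add(-216, 9) = -207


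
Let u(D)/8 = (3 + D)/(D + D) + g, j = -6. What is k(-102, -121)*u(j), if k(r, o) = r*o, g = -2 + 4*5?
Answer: 1801932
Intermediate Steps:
g = 18 (g = -2 + 20 = 18)
u(D) = 144 + 4*(3 + D)/D (u(D) = 8*((3 + D)/(D + D) + 18) = 8*((3 + D)/((2*D)) + 18) = 8*((3 + D)*(1/(2*D)) + 18) = 8*((3 + D)/(2*D) + 18) = 8*(18 + (3 + D)/(2*D)) = 144 + 4*(3 + D)/D)
k(r, o) = o*r
k(-102, -121)*u(j) = (-121*(-102))*(148 + 12/(-6)) = 12342*(148 + 12*(-⅙)) = 12342*(148 - 2) = 12342*146 = 1801932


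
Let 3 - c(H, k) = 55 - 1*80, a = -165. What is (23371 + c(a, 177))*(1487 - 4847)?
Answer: -78620640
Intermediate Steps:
c(H, k) = 28 (c(H, k) = 3 - (55 - 1*80) = 3 - (55 - 80) = 3 - 1*(-25) = 3 + 25 = 28)
(23371 + c(a, 177))*(1487 - 4847) = (23371 + 28)*(1487 - 4847) = 23399*(-3360) = -78620640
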